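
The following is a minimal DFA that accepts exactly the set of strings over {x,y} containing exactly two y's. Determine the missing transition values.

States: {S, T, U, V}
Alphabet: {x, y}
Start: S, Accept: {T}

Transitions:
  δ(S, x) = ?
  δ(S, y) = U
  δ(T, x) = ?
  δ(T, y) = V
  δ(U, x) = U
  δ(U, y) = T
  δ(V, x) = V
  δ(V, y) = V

From the language and accept set, identify what each state tracks — S: zero y's; T: two y's; U: one y; V: ≥ three y's (dead).
Each missing δ(q, a) is the state matching the new tracked value after reading a.
δ(S, x) = S; δ(T, x) = T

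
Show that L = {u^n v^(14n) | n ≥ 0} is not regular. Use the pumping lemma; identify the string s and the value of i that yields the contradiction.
Assume L is regular with pumping length p. Idea: pumping the u-block breaks the 1:14 ratio.
Choose s = u^p v^(14p) (length 15p ≥ p). By the pumping lemma, s = xyz with |xy| ≤ p, |y| > 0, so y = u^k with k ≥ 1. Then xy²z = u^(p+k) v^(14p). For this to be in L we would need 14p = 14(p+k), i.e. 14k = 0, contradicting k ≥ 1. So xy²z ∉ L.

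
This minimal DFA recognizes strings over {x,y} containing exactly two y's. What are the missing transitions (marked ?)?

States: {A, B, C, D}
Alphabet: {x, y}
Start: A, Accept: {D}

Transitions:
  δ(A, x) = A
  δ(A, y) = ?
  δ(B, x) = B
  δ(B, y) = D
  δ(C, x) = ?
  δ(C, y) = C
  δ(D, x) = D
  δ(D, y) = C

From the language and accept set, identify what each state tracks — A: zero y's; B: one y; C: ≥ three y's (dead); D: two y's.
Each missing δ(q, a) is the state matching the new tracked value after reading a.
δ(A, y) = B; δ(C, x) = C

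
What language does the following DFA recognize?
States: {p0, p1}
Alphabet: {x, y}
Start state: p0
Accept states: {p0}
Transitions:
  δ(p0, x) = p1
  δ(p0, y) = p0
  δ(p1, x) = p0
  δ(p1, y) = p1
Testing a few strings:
  'yy' → accept
  'yxx' → accept
  'xxx' → reject
  'xyx' → accept
State roles: p0=even number of x's so far; p1=odd number of x's so far
All strings over {x,y} with an even number of x's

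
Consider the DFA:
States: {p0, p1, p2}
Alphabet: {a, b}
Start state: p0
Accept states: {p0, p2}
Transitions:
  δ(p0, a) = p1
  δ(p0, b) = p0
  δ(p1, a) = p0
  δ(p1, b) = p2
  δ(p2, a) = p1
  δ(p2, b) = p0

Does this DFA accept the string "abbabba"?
Processing string "abbabba":
  p0 --a--> p1
  p1 --b--> p2
  p2 --b--> p0
  p0 --a--> p1
  p1 --b--> p2
  p2 --b--> p0
  p0 --a--> p1
Final state: p1
Accept states: {p0, p2}
No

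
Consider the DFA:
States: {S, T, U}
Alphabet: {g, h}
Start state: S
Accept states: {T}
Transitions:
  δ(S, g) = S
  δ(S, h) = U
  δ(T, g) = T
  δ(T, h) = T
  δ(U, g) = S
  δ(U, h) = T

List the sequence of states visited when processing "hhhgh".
read 'h': S → U
  read 'h': U → T
  read 'h': T → T
  read 'g': T → T
  read 'h': T → T
S -> U -> T -> T -> T -> T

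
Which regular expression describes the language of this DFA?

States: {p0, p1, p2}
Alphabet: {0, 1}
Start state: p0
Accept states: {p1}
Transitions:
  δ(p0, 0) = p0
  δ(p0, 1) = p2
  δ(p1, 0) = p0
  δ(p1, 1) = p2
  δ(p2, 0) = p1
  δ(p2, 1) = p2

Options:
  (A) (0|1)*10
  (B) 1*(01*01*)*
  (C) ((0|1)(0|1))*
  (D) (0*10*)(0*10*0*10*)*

Check each option against the DFA on short strings; one disagreement eliminates an option:
  (A) (0|1)*10: agrees with the DFA on every string of length ≤ 6
  (B) 1*(01*01*)*: on ε the DFA stays in p0 and rejects (p0 ∉ Accept), but the regex matches it → eliminate
  (C) ((0|1)(0|1))*: on ε the DFA stays in p0 and rejects (p0 ∉ Accept), but the regex matches it → eliminate
  (D) (0*10*)(0*10*0*10*)*: on '1' the DFA goes p0 → p2 and rejects (p2 ∉ Accept), but the regex matches it → eliminate
Only (A) is consistent with the DFA.
(A) (0|1)*10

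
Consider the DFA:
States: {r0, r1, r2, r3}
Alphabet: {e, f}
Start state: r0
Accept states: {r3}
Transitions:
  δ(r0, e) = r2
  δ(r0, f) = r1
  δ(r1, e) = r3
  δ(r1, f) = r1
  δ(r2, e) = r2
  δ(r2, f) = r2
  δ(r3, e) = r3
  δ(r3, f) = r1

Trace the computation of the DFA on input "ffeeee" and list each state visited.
read 'f': r0 → r1
  read 'f': r1 → r1
  read 'e': r1 → r3
  read 'e': r3 → r3
  read 'e': r3 → r3
  read 'e': r3 → r3
r0 -> r1 -> r1 -> r3 -> r3 -> r3 -> r3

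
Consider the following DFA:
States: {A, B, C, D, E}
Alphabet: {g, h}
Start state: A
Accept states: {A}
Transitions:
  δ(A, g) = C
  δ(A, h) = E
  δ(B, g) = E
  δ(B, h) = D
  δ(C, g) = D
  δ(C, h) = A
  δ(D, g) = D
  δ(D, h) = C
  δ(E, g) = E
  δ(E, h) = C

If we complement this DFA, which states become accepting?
Complement accept states = All states \ Original accept states
= {A, B, C, D, E} \ {A}
{B, C, D, E}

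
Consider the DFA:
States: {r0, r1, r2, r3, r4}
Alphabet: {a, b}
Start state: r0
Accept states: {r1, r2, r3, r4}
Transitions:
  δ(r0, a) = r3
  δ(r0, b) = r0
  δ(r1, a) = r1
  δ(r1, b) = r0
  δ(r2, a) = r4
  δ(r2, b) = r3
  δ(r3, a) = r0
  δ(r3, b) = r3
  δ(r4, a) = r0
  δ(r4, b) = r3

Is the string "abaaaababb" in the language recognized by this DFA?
Processing string "abaaaababb":
  r0 --a--> r3
  r3 --b--> r3
  r3 --a--> r0
  r0 --a--> r3
  r3 --a--> r0
  r0 --a--> r3
  r3 --b--> r3
  r3 --a--> r0
  r0 --b--> r0
  r0 --b--> r0
Final state: r0
Accept states: {r1, r2, r3, r4}
No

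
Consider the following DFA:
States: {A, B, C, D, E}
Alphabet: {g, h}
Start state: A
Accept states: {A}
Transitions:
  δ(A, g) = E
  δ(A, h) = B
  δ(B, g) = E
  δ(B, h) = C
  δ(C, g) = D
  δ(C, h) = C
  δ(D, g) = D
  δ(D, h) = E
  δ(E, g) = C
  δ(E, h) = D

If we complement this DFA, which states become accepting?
Complement accept states = All states \ Original accept states
= {A, B, C, D, E} \ {A}
{B, C, D, E}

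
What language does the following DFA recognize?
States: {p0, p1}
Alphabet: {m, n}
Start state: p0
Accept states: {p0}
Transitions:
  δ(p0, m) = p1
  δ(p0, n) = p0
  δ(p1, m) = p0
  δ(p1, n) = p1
Testing a few strings:
  'mm' → accept
  'mn' → reject
  'n' → accept
  'nn' → accept
State roles: p0=even number of m's so far; p1=odd number of m's so far
All strings over {m,n} with an even number of m's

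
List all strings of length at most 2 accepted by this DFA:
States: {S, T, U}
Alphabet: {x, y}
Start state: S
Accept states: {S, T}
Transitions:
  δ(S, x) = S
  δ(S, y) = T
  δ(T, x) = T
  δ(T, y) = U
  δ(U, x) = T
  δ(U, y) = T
ε, x, y, xx, xy, yx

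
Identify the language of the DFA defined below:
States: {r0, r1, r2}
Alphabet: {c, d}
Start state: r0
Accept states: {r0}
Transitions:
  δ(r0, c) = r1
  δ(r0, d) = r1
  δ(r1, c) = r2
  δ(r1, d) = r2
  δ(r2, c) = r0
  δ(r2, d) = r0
Testing a few strings:
  'cc' → reject
  'ddc' → accept
  'cddd' → reject
  'ccc' → accept
State roles: r0=length ≡ 0 (mod 3); r1=length ≡ 1 (mod 3); r2=length ≡ 2 (mod 3)
All strings over {c,d} whose length is a multiple of 3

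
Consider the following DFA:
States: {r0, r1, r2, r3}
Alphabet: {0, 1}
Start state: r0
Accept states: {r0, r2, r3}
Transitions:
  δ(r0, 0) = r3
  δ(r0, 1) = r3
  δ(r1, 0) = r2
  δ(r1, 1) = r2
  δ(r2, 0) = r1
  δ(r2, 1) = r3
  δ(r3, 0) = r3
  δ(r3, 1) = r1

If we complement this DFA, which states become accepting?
Complement accept states = All states \ Original accept states
= {r0, r1, r2, r3} \ {r0, r2, r3}
{r1}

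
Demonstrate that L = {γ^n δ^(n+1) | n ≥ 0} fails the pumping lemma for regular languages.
Assume L is regular with pumping length p. Idea: pumping the γ-block breaks the fixed offset of 1.
Choose s = γ^p δ^(p+1) ∈ L. By the pumping lemma, s = xyz with |xy| ≤ p, |y| > 0, so y = γ^k with k ≥ 1. Then xy²z = γ^(p+k) δ^(p+1). For this to be in L we would need p+1 = (p+k)+1, i.e. k = 0, contradicting k ≥ 1. So xy²z ∉ L.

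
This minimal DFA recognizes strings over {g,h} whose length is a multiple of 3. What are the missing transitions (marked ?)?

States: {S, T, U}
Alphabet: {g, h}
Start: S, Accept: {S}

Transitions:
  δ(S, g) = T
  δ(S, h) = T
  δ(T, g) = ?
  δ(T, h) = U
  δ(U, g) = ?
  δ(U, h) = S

From the language and accept set, identify what each state tracks — S: length ≡ 0 (mod 3); T: length ≡ 1 (mod 3); U: length ≡ 2 (mod 3).
Each missing δ(q, a) is the state matching the new tracked value after reading a.
δ(T, g) = U; δ(U, g) = S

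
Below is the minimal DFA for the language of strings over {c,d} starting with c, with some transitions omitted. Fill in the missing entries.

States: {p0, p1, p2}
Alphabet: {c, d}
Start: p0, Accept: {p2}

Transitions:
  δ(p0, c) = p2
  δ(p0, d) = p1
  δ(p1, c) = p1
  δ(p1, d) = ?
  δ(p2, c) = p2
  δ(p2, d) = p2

From the language and accept set, identify what each state tracks — p0: no input read; p1: started with d (dead); p2: started with c.
Each missing δ(q, a) is the state matching the new tracked value after reading a.
δ(p1, d) = p1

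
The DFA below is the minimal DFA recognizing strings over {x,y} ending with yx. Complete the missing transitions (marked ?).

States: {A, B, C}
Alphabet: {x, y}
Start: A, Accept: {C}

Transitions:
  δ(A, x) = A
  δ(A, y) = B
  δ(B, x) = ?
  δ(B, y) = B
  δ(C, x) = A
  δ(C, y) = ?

From the language and accept set, identify what each state tracks — A: no suffix match; B: one trailing y; C: suffix is yx.
Each missing δ(q, a) is the state matching the new tracked value after reading a.
δ(B, x) = C; δ(C, y) = B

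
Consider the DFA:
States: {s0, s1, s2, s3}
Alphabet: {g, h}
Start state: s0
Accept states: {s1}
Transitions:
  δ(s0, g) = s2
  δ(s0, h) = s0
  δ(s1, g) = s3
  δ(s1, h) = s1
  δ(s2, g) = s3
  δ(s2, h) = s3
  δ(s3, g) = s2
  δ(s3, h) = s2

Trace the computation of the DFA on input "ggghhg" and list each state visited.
read 'g': s0 → s2
  read 'g': s2 → s3
  read 'g': s3 → s2
  read 'h': s2 → s3
  read 'h': s3 → s2
  read 'g': s2 → s3
s0 -> s2 -> s3 -> s2 -> s3 -> s2 -> s3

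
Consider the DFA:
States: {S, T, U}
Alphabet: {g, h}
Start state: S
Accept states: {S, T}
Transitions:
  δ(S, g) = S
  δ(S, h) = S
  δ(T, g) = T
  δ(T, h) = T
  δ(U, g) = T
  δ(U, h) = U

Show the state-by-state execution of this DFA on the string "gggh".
read 'g': S → S
  read 'g': S → S
  read 'g': S → S
  read 'h': S → S
S -> S -> S -> S -> S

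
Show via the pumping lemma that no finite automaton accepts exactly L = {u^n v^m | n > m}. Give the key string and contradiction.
Assume L is regular with pumping length p. Idea: pumping down the u-block drops the u-count to at most the v-count.
Choose s = u^(p+1) v^p ∈ L (|s| = 2p+1 ≥ p). By the pumping lemma, s = xyz with |xy| ≤ p, |y| > 0, so y = u^k with k ≥ 1. Take i = 0: xz = u^(p+1−k) v^p. Since k ≥ 1, p+1−k ≤ p, so the number of u's is no longer strictly greater than the number of v's, hence xz ∉ L.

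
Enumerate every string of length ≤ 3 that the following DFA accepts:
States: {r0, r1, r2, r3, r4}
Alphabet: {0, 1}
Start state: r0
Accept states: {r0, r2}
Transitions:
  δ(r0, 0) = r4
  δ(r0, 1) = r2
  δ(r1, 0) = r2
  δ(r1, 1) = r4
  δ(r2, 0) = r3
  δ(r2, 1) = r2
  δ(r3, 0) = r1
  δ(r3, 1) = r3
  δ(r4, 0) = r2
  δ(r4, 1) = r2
ε, 1, 00, 01, 11, 001, 011, 111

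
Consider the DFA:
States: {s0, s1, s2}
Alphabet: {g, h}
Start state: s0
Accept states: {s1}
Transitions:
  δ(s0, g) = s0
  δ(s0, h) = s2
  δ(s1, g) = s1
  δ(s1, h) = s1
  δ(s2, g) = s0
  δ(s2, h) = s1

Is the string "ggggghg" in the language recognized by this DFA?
Processing string "ggggghg":
  s0 --g--> s0
  s0 --g--> s0
  s0 --g--> s0
  s0 --g--> s0
  s0 --g--> s0
  s0 --h--> s2
  s2 --g--> s0
Final state: s0
Accept states: {s1}
No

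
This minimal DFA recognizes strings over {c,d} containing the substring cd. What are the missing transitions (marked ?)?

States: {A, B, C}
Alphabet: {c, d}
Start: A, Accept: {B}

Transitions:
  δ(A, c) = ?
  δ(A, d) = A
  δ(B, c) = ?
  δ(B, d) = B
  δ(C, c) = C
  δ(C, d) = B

From the language and accept set, identify what each state tracks — A: no c seen yet; B: substring cd seen; C: seen a c, waiting for d.
Each missing δ(q, a) is the state matching the new tracked value after reading a.
δ(A, c) = C; δ(B, c) = B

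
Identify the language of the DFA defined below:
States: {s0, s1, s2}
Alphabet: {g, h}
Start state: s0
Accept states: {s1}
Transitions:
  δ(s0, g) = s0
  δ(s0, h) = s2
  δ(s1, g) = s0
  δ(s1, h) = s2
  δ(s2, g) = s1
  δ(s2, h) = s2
Testing a few strings:
  'h' → reject
  'hg' → accept
  'ggg' → reject
  'hh' → reject
State roles: s0=no suffix match; s1=suffix is hg; s2=one trailing h
All strings over {g,h} ending with hg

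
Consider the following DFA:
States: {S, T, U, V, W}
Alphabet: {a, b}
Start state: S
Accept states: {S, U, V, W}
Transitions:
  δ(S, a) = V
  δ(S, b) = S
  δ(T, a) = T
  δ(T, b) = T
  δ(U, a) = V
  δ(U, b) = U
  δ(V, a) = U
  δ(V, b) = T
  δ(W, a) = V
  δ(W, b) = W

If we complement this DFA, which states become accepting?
Complement accept states = All states \ Original accept states
= {S, T, U, V, W} \ {S, U, V, W}
{T}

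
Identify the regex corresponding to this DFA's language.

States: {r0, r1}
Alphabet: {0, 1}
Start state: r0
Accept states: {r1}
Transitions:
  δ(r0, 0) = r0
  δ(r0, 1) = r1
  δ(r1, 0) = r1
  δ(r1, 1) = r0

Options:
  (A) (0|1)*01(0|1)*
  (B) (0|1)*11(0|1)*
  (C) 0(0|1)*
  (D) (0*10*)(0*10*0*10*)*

Check each option against the DFA on short strings; one disagreement eliminates an option:
  (A) (0|1)*01(0|1)*: on '1' the DFA goes r0 → r1 and accepts (r1 ∈ Accept), but the regex does not match it → eliminate
  (B) (0|1)*11(0|1)*: on '1' the DFA goes r0 → r1 and accepts (r1 ∈ Accept), but the regex does not match it → eliminate
  (C) 0(0|1)*: on '0' the DFA goes r0 → r0 and rejects (r0 ∉ Accept), but the regex matches it → eliminate
  (D) (0*10*)(0*10*0*10*)*: agrees with the DFA on every string of length ≤ 6
Only (D) is consistent with the DFA.
(D) (0*10*)(0*10*0*10*)*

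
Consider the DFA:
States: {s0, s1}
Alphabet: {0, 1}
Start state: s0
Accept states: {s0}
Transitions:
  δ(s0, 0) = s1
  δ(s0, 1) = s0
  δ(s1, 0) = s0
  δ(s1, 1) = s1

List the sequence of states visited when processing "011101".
read '0': s0 → s1
  read '1': s1 → s1
  read '1': s1 → s1
  read '1': s1 → s1
  read '0': s1 → s0
  read '1': s0 → s0
s0 -> s1 -> s1 -> s1 -> s1 -> s0 -> s0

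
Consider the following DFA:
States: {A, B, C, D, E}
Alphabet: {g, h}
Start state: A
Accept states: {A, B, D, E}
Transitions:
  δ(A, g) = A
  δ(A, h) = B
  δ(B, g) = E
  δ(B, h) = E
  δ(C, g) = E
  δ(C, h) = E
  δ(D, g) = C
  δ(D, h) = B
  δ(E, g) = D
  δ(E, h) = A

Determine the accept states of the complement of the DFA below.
Complement accept states = All states \ Original accept states
= {A, B, C, D, E} \ {A, B, D, E}
{C}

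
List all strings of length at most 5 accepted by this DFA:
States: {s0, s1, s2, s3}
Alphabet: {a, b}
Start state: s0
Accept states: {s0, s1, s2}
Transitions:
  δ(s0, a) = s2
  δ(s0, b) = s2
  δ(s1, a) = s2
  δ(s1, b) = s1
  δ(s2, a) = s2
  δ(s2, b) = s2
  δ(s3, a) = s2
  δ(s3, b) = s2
ε, a, b, aa, ab, ba, bb, aaa, aab, aba, abb, baa, bab, bba, bbb, aaaa, aaab, aaba, aabb, abaa, abab, abba, abbb, baaa, baab, baba, babb, bbaa, bbab, bbba, bbbb, aaaaa, aaaab, aaaba, aaabb, aabaa, aabab, aabba, aabbb, abaaa, abaab, ababa, ababb, abbaa, abbab, abbba, abbbb, baaaa, baaab, baaba, baabb, babaa, babab, babba, babbb, bbaaa, bbaab, bbaba, bbabb, bbbaa, bbbab, bbbba, bbbbb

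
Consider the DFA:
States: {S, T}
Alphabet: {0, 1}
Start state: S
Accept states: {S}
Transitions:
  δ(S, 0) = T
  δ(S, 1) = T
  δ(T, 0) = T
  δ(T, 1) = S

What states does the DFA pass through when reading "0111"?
read '0': S → T
  read '1': T → S
  read '1': S → T
  read '1': T → S
S -> T -> S -> T -> S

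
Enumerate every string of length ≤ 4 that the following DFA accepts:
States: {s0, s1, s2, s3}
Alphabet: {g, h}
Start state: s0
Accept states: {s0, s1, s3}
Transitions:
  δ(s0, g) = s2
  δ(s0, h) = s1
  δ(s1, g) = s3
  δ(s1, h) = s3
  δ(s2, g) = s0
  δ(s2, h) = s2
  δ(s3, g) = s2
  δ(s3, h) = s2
ε, h, gg, hg, hh, ggh, ghg, gggg, gghg, gghh, ghgh, ghhg, hggg, hghg, hhgg, hhhg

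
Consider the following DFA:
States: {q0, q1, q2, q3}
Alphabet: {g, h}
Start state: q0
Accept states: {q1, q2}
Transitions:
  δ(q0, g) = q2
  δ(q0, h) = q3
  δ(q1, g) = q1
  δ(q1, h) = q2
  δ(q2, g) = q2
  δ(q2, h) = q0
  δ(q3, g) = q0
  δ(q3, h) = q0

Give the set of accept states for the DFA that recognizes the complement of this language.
Complement accept states = All states \ Original accept states
= {q0, q1, q2, q3} \ {q1, q2}
{q0, q3}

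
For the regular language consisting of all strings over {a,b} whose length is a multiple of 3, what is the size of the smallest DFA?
By Myhill–Nerode, count the distinguishable equivalence classes: 3 classes — one per residue of the length mod 3; class i is distinguished from class j by any string of length (3 − i) mod 3.
3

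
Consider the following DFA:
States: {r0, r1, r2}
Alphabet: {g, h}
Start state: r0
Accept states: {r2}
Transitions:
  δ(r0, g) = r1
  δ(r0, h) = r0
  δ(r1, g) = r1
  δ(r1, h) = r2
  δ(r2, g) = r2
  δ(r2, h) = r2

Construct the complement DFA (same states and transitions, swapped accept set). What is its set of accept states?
Complement accept states = All states \ Original accept states
= {r0, r1, r2} \ {r2}
{r0, r1}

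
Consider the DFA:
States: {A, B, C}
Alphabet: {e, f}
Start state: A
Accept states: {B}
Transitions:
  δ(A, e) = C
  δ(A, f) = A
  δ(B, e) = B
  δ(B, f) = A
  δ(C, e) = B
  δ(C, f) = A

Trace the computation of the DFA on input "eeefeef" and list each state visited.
read 'e': A → C
  read 'e': C → B
  read 'e': B → B
  read 'f': B → A
  read 'e': A → C
  read 'e': C → B
  read 'f': B → A
A -> C -> B -> B -> A -> C -> B -> A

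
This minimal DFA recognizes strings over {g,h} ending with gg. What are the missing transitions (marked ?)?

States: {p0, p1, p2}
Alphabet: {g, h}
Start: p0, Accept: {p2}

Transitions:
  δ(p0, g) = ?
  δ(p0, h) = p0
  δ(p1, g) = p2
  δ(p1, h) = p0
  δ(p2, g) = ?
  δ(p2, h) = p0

From the language and accept set, identify what each state tracks — p0: last symbol not g; p1: one trailing g; p2: two trailing g's.
Each missing δ(q, a) is the state matching the new tracked value after reading a.
δ(p0, g) = p1; δ(p2, g) = p2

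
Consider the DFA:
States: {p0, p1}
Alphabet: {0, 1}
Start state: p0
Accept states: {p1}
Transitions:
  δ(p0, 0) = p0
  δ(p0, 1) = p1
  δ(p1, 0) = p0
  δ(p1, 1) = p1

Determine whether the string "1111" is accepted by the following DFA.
Processing string "1111":
  p0 --1--> p1
  p1 --1--> p1
  p1 --1--> p1
  p1 --1--> p1
Final state: p1
Accept states: {p1}
Yes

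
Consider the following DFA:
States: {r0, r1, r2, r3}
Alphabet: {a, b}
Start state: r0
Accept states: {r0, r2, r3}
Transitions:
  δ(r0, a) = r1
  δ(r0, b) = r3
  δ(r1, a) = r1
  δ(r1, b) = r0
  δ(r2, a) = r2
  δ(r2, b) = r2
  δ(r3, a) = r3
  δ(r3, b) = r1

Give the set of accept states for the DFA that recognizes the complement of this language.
Complement accept states = All states \ Original accept states
= {r0, r1, r2, r3} \ {r0, r2, r3}
{r1}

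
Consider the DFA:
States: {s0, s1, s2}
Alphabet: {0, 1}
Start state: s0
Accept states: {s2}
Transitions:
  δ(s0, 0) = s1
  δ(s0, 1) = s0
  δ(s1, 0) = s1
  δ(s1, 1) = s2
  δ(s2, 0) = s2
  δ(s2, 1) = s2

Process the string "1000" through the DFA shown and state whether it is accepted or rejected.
Processing string "1000":
  s0 --1--> s0
  s0 --0--> s1
  s1 --0--> s1
  s1 --0--> s1
Final state: s1
Accept states: {s2}
No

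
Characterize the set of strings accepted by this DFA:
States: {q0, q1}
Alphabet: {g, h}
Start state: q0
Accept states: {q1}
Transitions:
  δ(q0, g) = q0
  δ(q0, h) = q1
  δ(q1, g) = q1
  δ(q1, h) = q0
Testing a few strings:
  'hhg' → reject
  'gg' → reject
  'h' → accept
  'hh' → reject
State roles: q0=even number of h's so far; q1=odd number of h's so far
All strings over {g,h} with an odd number of h's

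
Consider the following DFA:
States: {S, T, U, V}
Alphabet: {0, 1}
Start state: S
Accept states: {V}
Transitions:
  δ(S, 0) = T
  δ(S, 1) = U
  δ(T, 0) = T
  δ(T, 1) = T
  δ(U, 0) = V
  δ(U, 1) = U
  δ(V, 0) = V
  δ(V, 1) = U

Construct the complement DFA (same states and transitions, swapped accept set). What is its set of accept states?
Complement accept states = All states \ Original accept states
= {S, T, U, V} \ {V}
{S, T, U}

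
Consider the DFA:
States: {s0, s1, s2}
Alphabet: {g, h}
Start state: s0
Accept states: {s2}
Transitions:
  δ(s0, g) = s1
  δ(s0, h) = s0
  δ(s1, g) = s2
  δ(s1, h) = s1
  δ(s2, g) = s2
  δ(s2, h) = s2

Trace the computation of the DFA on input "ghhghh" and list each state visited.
read 'g': s0 → s1
  read 'h': s1 → s1
  read 'h': s1 → s1
  read 'g': s1 → s2
  read 'h': s2 → s2
  read 'h': s2 → s2
s0 -> s1 -> s1 -> s1 -> s2 -> s2 -> s2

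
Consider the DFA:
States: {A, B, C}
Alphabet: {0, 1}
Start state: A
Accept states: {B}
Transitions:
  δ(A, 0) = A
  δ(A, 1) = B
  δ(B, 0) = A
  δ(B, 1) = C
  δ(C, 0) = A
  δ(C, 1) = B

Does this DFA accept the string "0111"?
Processing string "0111":
  A --0--> A
  A --1--> B
  B --1--> C
  C --1--> B
Final state: B
Accept states: {B}
Yes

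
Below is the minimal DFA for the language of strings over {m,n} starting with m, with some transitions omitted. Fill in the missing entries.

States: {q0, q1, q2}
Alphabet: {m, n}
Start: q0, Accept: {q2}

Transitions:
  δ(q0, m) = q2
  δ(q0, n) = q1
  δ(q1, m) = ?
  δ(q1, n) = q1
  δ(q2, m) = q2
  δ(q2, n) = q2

From the language and accept set, identify what each state tracks — q0: no input read; q1: started with n (dead); q2: started with m.
Each missing δ(q, a) is the state matching the new tracked value after reading a.
δ(q1, m) = q1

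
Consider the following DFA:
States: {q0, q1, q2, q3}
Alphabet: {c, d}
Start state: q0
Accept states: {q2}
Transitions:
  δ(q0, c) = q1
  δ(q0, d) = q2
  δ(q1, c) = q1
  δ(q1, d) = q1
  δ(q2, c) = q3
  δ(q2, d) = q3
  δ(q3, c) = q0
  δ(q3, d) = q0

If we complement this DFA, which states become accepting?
Complement accept states = All states \ Original accept states
= {q0, q1, q2, q3} \ {q2}
{q0, q1, q3}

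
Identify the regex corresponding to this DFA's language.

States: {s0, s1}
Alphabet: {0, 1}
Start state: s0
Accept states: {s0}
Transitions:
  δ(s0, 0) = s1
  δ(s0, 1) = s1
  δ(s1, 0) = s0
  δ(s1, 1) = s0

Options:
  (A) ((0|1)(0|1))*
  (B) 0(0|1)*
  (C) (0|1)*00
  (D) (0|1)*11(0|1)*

Check each option against the DFA on short strings; one disagreement eliminates an option:
  (A) ((0|1)(0|1))*: agrees with the DFA on every string of length ≤ 6
  (B) 0(0|1)*: on ε the DFA stays in s0 and accepts (s0 ∈ Accept), but the regex does not match it → eliminate
  (C) (0|1)*00: on ε the DFA stays in s0 and accepts (s0 ∈ Accept), but the regex does not match it → eliminate
  (D) (0|1)*11(0|1)*: on ε the DFA stays in s0 and accepts (s0 ∈ Accept), but the regex does not match it → eliminate
Only (A) is consistent with the DFA.
(A) ((0|1)(0|1))*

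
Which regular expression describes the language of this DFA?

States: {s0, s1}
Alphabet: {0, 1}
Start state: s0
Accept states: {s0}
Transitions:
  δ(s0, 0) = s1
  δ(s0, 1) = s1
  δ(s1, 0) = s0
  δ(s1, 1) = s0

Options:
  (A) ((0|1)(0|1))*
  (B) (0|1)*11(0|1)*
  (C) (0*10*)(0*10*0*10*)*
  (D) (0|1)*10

Check each option against the DFA on short strings; one disagreement eliminates an option:
  (A) ((0|1)(0|1))*: agrees with the DFA on every string of length ≤ 6
  (B) (0|1)*11(0|1)*: on ε the DFA stays in s0 and accepts (s0 ∈ Accept), but the regex does not match it → eliminate
  (C) (0*10*)(0*10*0*10*)*: on ε the DFA stays in s0 and accepts (s0 ∈ Accept), but the regex does not match it → eliminate
  (D) (0|1)*10: on ε the DFA stays in s0 and accepts (s0 ∈ Accept), but the regex does not match it → eliminate
Only (A) is consistent with the DFA.
(A) ((0|1)(0|1))*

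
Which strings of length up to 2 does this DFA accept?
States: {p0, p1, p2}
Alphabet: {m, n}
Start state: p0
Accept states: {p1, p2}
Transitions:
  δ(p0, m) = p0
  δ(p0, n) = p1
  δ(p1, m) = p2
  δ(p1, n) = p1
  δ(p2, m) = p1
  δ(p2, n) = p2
n, mn, nm, nn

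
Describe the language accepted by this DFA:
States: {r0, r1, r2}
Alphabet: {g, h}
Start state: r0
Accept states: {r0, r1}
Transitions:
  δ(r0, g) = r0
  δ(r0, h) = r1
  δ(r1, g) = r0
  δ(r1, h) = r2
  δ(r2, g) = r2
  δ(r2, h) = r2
Testing a few strings:
  'h' → accept
  'hg' → accept
  'gghg' → accept
  'gh' → accept
State roles: r0=last symbol not h (ok); r1=last symbol h (ok); r2=saw hh (dead)
All strings over {g,h} with no two consecutive h's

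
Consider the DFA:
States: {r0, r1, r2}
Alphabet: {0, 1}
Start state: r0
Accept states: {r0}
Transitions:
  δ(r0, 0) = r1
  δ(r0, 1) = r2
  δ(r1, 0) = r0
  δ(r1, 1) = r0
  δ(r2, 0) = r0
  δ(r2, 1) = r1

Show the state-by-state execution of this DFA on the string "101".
read '1': r0 → r2
  read '0': r2 → r0
  read '1': r0 → r2
r0 -> r2 -> r0 -> r2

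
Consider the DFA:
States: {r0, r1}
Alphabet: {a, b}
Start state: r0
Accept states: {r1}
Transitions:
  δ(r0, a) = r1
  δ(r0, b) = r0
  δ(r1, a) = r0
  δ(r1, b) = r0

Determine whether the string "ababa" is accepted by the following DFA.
Processing string "ababa":
  r0 --a--> r1
  r1 --b--> r0
  r0 --a--> r1
  r1 --b--> r0
  r0 --a--> r1
Final state: r1
Accept states: {r1}
Yes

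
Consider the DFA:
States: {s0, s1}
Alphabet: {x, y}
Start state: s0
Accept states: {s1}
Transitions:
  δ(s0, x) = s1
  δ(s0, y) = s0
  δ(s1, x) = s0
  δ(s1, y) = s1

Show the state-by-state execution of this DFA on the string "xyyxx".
read 'x': s0 → s1
  read 'y': s1 → s1
  read 'y': s1 → s1
  read 'x': s1 → s0
  read 'x': s0 → s1
s0 -> s1 -> s1 -> s1 -> s0 -> s1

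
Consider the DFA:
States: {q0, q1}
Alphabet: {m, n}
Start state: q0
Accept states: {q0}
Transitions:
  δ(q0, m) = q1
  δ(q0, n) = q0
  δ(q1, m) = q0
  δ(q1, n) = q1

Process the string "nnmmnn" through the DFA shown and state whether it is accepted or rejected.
Processing string "nnmmnn":
  q0 --n--> q0
  q0 --n--> q0
  q0 --m--> q1
  q1 --m--> q0
  q0 --n--> q0
  q0 --n--> q0
Final state: q0
Accept states: {q0}
Yes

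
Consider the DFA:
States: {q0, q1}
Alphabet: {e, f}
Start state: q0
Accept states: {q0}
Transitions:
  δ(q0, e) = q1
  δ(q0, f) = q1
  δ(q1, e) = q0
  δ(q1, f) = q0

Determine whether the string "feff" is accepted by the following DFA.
Processing string "feff":
  q0 --f--> q1
  q1 --e--> q0
  q0 --f--> q1
  q1 --f--> q0
Final state: q0
Accept states: {q0}
Yes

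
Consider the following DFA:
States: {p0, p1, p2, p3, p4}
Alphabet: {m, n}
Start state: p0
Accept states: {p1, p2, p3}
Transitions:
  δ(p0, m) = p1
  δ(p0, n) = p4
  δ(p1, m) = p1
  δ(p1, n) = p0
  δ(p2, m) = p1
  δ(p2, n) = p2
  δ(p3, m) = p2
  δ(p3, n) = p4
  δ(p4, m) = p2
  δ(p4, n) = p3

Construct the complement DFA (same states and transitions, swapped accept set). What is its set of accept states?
Complement accept states = All states \ Original accept states
= {p0, p1, p2, p3, p4} \ {p1, p2, p3}
{p0, p4}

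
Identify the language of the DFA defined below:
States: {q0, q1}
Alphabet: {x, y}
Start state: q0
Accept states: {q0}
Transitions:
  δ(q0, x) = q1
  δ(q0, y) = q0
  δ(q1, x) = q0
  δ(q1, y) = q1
Testing a few strings:
  'x' → reject
  'y' → accept
  'yx' → reject
  'yyx' → reject
State roles: q0=even number of x's so far; q1=odd number of x's so far
All strings over {x,y} with an even number of x's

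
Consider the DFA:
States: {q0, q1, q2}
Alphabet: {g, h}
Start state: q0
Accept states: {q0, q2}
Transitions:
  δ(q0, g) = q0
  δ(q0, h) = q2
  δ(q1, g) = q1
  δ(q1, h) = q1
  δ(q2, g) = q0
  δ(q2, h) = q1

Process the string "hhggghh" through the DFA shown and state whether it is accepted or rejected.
Processing string "hhggghh":
  q0 --h--> q2
  q2 --h--> q1
  q1 --g--> q1
  q1 --g--> q1
  q1 --g--> q1
  q1 --h--> q1
  q1 --h--> q1
Final state: q1
Accept states: {q0, q2}
No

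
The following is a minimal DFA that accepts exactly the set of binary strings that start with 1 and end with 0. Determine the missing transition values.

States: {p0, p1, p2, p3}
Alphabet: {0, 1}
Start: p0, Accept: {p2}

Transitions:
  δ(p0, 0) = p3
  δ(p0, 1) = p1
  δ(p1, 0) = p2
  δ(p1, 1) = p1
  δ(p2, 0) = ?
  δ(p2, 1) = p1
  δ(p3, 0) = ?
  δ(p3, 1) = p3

From the language and accept set, identify what each state tracks — p0: no input read; p1: started with 1, last symbol 1; p2: started with 1, last symbol 0; p3: started with 0 (dead).
Each missing δ(q, a) is the state matching the new tracked value after reading a.
δ(p2, 0) = p2; δ(p3, 0) = p3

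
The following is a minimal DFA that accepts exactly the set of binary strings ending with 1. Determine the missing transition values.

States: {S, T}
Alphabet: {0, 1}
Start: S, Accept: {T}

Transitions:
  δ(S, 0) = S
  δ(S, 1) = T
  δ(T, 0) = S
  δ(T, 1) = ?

From the language and accept set, identify what each state tracks — S: last symbol not 1; T: last symbol is 1.
Each missing δ(q, a) is the state matching the new tracked value after reading a.
δ(T, 1) = T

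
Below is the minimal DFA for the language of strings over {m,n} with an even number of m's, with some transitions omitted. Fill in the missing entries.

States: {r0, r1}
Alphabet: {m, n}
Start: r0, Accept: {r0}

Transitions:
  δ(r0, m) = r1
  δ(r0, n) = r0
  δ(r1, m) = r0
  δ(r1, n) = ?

From the language and accept set, identify what each state tracks — r0: even number of m's so far; r1: odd number of m's so far.
Each missing δ(q, a) is the state matching the new tracked value after reading a.
δ(r1, n) = r1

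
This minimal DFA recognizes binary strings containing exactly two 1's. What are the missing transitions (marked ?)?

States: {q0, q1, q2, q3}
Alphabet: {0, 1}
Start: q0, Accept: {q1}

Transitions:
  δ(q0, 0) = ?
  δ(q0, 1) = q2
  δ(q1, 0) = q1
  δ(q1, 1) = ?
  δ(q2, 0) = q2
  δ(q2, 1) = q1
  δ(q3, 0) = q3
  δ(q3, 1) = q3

From the language and accept set, identify what each state tracks — q0: zero 1's; q1: two 1's; q2: one 1; q3: ≥ three 1's (dead).
Each missing δ(q, a) is the state matching the new tracked value after reading a.
δ(q0, 0) = q0; δ(q1, 1) = q3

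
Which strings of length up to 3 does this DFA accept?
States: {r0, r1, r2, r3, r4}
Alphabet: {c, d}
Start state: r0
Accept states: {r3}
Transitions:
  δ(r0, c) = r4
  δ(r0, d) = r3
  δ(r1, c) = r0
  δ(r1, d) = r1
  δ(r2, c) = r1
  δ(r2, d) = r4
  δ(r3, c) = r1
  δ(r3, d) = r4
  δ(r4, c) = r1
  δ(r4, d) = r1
d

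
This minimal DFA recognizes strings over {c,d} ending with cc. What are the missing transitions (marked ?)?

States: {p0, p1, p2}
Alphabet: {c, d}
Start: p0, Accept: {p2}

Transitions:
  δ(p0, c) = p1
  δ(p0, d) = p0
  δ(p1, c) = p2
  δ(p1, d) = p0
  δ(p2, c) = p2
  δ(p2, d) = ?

From the language and accept set, identify what each state tracks — p0: last symbol not c; p1: one trailing c; p2: two trailing c's.
Each missing δ(q, a) is the state matching the new tracked value after reading a.
δ(p2, d) = p0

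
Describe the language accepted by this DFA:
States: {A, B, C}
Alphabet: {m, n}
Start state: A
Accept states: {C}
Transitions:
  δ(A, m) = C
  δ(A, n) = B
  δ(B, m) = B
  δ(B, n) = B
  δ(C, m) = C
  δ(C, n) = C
Testing a few strings:
  'n' → reject
  'mn' → accept
  'mnn' → accept
  'nmm' → reject
State roles: A=no input read; B=started with n (dead); C=started with m
All strings over {m,n} starting with m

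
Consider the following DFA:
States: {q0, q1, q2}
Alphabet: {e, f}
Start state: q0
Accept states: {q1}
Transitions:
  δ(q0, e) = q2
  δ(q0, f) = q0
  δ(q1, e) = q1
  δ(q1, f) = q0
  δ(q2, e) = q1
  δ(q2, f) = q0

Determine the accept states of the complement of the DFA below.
Complement accept states = All states \ Original accept states
= {q0, q1, q2} \ {q1}
{q0, q2}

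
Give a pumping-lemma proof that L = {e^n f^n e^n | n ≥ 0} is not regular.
Assume L is regular with pumping length p. Idea: pumping the first e-block unbalances it against the other two.
Choose s = e^p f^p e^p ∈ L (|s| = 3p ≥ p). By the pumping lemma, s = xyz with |xy| ≤ p, |y| > 0, so y = e^k with k ≥ 1, inside the first e-block. Then xy²z = e^(p+k) f^p e^p. The first block has length p+k ≠ p, so the three block lengths are no longer equal and xy²z ∉ L.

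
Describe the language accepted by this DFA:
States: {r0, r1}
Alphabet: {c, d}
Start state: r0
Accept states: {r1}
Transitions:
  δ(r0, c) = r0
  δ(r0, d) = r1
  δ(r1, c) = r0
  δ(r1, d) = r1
Testing a few strings:
  'd' → accept
  'cd' → accept
  'c' → reject
  'cdd' → accept
State roles: r0=last symbol not d; r1=last symbol is d
All strings over {c,d} ending with d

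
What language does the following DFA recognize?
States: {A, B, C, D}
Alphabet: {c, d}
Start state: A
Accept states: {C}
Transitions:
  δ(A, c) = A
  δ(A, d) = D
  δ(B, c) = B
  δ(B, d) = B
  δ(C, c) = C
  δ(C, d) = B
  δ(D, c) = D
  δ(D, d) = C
Testing a few strings:
  'ddd' → reject
  'ddc' → accept
  'dc' → reject
  'cccc' → reject
State roles: A=zero d's; B=≥ three d's (dead); C=two d's; D=one d
All strings over {c,d} containing exactly two d's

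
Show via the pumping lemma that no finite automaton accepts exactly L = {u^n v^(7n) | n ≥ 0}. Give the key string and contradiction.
Assume L is regular with pumping length p. Idea: pumping the u-block breaks the 1:7 ratio.
Choose s = u^p v^(7p) (length 8p ≥ p). By the pumping lemma, s = xyz with |xy| ≤ p, |y| > 0, so y = u^k with k ≥ 1. Then xy²z = u^(p+k) v^(7p). For this to be in L we would need 7p = 7(p+k), i.e. 7k = 0, contradicting k ≥ 1. So xy²z ∉ L.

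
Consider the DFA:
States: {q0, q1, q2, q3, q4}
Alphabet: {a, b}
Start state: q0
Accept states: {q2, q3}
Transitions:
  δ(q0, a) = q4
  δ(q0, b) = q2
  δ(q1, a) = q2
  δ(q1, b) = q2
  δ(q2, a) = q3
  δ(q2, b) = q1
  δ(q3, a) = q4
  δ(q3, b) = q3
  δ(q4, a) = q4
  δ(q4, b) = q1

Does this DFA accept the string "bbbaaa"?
Processing string "bbbaaa":
  q0 --b--> q2
  q2 --b--> q1
  q1 --b--> q2
  q2 --a--> q3
  q3 --a--> q4
  q4 --a--> q4
Final state: q4
Accept states: {q2, q3}
No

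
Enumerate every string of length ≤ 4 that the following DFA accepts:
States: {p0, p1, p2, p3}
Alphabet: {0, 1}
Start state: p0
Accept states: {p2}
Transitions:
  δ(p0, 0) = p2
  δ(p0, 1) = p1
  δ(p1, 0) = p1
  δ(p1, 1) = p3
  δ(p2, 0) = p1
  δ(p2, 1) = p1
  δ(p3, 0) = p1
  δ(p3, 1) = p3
0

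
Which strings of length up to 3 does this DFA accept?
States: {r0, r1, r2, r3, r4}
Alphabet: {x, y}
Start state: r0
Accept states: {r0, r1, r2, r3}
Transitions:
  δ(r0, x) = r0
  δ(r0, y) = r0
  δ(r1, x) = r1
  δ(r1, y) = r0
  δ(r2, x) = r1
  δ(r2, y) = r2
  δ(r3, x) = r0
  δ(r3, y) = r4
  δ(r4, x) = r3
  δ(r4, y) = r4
ε, x, y, xx, xy, yx, yy, xxx, xxy, xyx, xyy, yxx, yxy, yyx, yyy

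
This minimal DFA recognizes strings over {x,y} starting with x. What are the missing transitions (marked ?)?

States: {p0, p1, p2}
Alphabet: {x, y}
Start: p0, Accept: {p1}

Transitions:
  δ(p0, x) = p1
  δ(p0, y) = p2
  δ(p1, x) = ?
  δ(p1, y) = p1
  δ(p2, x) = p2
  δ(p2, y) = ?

From the language and accept set, identify what each state tracks — p0: no input read; p1: started with x; p2: started with y (dead).
Each missing δ(q, a) is the state matching the new tracked value after reading a.
δ(p1, x) = p1; δ(p2, y) = p2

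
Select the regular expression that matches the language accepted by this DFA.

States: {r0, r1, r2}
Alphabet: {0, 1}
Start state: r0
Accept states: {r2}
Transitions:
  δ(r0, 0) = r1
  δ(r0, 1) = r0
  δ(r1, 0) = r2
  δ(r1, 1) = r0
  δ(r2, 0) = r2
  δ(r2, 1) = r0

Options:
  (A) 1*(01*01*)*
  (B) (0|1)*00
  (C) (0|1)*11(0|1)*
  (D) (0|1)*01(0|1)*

Check each option against the DFA on short strings; one disagreement eliminates an option:
  (A) 1*(01*01*)*: on ε the DFA stays in r0 and rejects (r0 ∉ Accept), but the regex matches it → eliminate
  (B) (0|1)*00: agrees with the DFA on every string of length ≤ 6
  (C) (0|1)*11(0|1)*: on '00' the DFA goes r0 → r1 → r2 and accepts (r2 ∈ Accept), but the regex does not match it → eliminate
  (D) (0|1)*01(0|1)*: on '00' the DFA goes r0 → r1 → r2 and accepts (r2 ∈ Accept), but the regex does not match it → eliminate
Only (B) is consistent with the DFA.
(B) (0|1)*00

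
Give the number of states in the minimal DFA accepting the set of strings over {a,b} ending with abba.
By Myhill–Nerode, count the distinguishable equivalence classes: 5 classes — one per longest suffix of the input that is a prefix of 'abba' (lengths 0 through 4); only the length-4 class is accepting.
5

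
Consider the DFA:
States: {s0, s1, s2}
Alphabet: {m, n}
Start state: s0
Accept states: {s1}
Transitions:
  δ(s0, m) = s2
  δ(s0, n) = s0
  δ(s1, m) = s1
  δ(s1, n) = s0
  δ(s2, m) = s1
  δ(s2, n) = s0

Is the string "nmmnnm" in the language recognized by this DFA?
Processing string "nmmnnm":
  s0 --n--> s0
  s0 --m--> s2
  s2 --m--> s1
  s1 --n--> s0
  s0 --n--> s0
  s0 --m--> s2
Final state: s2
Accept states: {s1}
No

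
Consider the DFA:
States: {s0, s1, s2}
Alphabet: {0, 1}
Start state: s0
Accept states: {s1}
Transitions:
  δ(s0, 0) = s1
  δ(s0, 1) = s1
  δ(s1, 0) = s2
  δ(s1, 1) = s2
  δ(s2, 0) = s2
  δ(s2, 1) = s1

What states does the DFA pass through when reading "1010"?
read '1': s0 → s1
  read '0': s1 → s2
  read '1': s2 → s1
  read '0': s1 → s2
s0 -> s1 -> s2 -> s1 -> s2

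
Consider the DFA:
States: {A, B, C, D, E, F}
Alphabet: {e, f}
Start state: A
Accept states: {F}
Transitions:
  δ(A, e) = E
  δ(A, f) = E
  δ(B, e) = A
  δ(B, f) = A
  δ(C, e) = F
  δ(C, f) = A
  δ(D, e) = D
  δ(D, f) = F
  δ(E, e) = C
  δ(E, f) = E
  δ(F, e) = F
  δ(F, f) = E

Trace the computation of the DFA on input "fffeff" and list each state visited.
read 'f': A → E
  read 'f': E → E
  read 'f': E → E
  read 'e': E → C
  read 'f': C → A
  read 'f': A → E
A -> E -> E -> E -> C -> A -> E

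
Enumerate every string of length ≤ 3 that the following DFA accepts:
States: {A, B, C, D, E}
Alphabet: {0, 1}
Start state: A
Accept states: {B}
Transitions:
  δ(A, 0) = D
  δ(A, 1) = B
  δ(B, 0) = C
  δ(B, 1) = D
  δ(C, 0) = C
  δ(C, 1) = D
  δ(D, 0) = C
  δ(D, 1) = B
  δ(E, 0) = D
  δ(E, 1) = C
1, 01, 111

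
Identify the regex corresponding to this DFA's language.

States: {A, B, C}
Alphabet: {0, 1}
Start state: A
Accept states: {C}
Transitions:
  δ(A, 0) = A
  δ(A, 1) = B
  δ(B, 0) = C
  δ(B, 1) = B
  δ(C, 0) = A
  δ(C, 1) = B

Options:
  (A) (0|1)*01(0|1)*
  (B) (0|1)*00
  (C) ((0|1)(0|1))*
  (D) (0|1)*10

Check each option against the DFA on short strings; one disagreement eliminates an option:
  (A) (0|1)*01(0|1)*: on '01' the DFA goes A → A → B and rejects (B ∉ Accept), but the regex matches it → eliminate
  (B) (0|1)*00: on '00' the DFA goes A → A → A and rejects (A ∉ Accept), but the regex matches it → eliminate
  (C) ((0|1)(0|1))*: on ε the DFA stays in A and rejects (A ∉ Accept), but the regex matches it → eliminate
  (D) (0|1)*10: agrees with the DFA on every string of length ≤ 6
Only (D) is consistent with the DFA.
(D) (0|1)*10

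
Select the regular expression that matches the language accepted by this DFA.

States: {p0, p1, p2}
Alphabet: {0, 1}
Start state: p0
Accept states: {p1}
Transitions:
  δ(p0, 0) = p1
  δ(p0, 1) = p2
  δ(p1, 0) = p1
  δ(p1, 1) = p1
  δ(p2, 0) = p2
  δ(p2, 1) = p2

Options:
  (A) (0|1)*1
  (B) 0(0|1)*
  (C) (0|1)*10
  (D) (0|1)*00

Check each option against the DFA on short strings; one disagreement eliminates an option:
  (A) (0|1)*1: on '0' the DFA goes p0 → p1 and accepts (p1 ∈ Accept), but the regex does not match it → eliminate
  (B) 0(0|1)*: agrees with the DFA on every string of length ≤ 6
  (C) (0|1)*10: on '0' the DFA goes p0 → p1 and accepts (p1 ∈ Accept), but the regex does not match it → eliminate
  (D) (0|1)*00: on '0' the DFA goes p0 → p1 and accepts (p1 ∈ Accept), but the regex does not match it → eliminate
Only (B) is consistent with the DFA.
(B) 0(0|1)*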